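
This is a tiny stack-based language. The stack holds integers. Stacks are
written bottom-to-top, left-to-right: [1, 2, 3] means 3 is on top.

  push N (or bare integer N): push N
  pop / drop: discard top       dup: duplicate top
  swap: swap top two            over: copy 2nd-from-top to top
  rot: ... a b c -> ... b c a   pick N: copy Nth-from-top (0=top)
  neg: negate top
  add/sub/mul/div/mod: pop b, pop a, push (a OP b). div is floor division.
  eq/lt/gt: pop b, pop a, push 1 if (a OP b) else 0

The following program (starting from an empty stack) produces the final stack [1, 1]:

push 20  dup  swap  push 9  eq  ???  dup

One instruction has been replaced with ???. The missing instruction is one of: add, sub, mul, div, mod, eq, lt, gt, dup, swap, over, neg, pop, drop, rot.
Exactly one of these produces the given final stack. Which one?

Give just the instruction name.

Answer: gt

Derivation:
Stack before ???: [20, 0]
Stack after ???:  [1]
The instruction that transforms [20, 0] -> [1] is: gt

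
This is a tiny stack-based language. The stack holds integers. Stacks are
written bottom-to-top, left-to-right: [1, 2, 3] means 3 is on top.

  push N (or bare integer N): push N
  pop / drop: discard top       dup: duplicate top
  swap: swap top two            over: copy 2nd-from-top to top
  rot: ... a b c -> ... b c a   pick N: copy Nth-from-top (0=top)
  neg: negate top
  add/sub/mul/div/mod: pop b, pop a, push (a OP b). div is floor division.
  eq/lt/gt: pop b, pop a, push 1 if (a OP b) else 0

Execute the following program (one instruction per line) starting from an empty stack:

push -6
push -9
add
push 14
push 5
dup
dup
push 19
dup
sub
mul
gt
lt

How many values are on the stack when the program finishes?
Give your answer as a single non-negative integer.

Answer: 3

Derivation:
After 'push -6': stack = [-6] (depth 1)
After 'push -9': stack = [-6, -9] (depth 2)
After 'add': stack = [-15] (depth 1)
After 'push 14': stack = [-15, 14] (depth 2)
After 'push 5': stack = [-15, 14, 5] (depth 3)
After 'dup': stack = [-15, 14, 5, 5] (depth 4)
After 'dup': stack = [-15, 14, 5, 5, 5] (depth 5)
After 'push 19': stack = [-15, 14, 5, 5, 5, 19] (depth 6)
After 'dup': stack = [-15, 14, 5, 5, 5, 19, 19] (depth 7)
After 'sub': stack = [-15, 14, 5, 5, 5, 0] (depth 6)
After 'mul': stack = [-15, 14, 5, 5, 0] (depth 5)
After 'gt': stack = [-15, 14, 5, 1] (depth 4)
After 'lt': stack = [-15, 14, 0] (depth 3)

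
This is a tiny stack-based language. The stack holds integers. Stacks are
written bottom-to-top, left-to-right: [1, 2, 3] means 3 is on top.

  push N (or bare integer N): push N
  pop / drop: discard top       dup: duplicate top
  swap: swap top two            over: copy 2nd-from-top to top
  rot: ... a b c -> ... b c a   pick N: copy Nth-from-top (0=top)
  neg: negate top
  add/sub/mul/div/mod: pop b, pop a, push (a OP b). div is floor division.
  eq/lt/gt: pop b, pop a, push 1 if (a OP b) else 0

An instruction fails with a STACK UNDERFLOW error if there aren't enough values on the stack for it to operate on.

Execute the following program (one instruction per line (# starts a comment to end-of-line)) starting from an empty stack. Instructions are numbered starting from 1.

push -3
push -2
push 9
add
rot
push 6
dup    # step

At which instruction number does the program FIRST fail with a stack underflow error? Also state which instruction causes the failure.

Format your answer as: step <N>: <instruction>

Step 1 ('push -3'): stack = [-3], depth = 1
Step 2 ('push -2'): stack = [-3, -2], depth = 2
Step 3 ('push 9'): stack = [-3, -2, 9], depth = 3
Step 4 ('add'): stack = [-3, 7], depth = 2
Step 5 ('rot'): needs 3 value(s) but depth is 2 — STACK UNDERFLOW

Answer: step 5: rot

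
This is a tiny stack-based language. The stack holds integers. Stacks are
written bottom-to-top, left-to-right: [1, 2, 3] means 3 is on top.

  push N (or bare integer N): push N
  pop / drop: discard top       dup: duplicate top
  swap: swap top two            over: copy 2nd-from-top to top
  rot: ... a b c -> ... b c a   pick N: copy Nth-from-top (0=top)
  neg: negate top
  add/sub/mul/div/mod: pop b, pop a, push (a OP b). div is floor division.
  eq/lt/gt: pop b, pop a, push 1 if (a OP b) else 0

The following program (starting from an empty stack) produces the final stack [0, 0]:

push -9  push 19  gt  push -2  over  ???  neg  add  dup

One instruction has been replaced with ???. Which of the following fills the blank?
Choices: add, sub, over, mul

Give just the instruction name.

Answer: mul

Derivation:
Stack before ???: [0, -2, 0]
Stack after ???:  [0, 0]
Checking each choice:
  add: produces [2, 2]
  sub: produces [2, 2]
  over: produces [0, -2, 2, 2]
  mul: MATCH


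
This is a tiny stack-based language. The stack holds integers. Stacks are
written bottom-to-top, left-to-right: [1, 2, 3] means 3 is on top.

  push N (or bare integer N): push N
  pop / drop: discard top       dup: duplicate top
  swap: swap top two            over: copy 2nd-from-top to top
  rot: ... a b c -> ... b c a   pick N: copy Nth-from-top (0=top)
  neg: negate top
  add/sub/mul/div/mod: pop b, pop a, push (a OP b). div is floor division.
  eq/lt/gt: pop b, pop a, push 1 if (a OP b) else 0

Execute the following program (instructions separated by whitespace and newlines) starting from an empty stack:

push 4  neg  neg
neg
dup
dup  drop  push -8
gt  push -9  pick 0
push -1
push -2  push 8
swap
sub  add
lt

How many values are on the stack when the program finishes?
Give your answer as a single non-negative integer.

After 'push 4': stack = [4] (depth 1)
After 'neg': stack = [-4] (depth 1)
After 'neg': stack = [4] (depth 1)
After 'neg': stack = [-4] (depth 1)
After 'dup': stack = [-4, -4] (depth 2)
After 'dup': stack = [-4, -4, -4] (depth 3)
After 'drop': stack = [-4, -4] (depth 2)
After 'push -8': stack = [-4, -4, -8] (depth 3)
After 'gt': stack = [-4, 1] (depth 2)
After 'push -9': stack = [-4, 1, -9] (depth 3)
After 'pick 0': stack = [-4, 1, -9, -9] (depth 4)
After 'push -1': stack = [-4, 1, -9, -9, -1] (depth 5)
After 'push -2': stack = [-4, 1, -9, -9, -1, -2] (depth 6)
After 'push 8': stack = [-4, 1, -9, -9, -1, -2, 8] (depth 7)
After 'swap': stack = [-4, 1, -9, -9, -1, 8, -2] (depth 7)
After 'sub': stack = [-4, 1, -9, -9, -1, 10] (depth 6)
After 'add': stack = [-4, 1, -9, -9, 9] (depth 5)
After 'lt': stack = [-4, 1, -9, 1] (depth 4)

Answer: 4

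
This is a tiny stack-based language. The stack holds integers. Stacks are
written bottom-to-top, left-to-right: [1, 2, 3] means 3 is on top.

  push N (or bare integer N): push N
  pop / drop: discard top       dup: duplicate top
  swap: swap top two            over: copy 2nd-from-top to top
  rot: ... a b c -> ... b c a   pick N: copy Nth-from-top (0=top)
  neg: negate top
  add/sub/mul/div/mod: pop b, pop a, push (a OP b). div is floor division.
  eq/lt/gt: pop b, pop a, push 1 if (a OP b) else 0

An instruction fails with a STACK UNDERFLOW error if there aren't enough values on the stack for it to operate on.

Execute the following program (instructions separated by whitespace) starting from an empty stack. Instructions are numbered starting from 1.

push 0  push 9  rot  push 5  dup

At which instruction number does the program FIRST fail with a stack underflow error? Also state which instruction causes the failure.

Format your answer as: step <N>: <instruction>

Step 1 ('push 0'): stack = [0], depth = 1
Step 2 ('push 9'): stack = [0, 9], depth = 2
Step 3 ('rot'): needs 3 value(s) but depth is 2 — STACK UNDERFLOW

Answer: step 3: rot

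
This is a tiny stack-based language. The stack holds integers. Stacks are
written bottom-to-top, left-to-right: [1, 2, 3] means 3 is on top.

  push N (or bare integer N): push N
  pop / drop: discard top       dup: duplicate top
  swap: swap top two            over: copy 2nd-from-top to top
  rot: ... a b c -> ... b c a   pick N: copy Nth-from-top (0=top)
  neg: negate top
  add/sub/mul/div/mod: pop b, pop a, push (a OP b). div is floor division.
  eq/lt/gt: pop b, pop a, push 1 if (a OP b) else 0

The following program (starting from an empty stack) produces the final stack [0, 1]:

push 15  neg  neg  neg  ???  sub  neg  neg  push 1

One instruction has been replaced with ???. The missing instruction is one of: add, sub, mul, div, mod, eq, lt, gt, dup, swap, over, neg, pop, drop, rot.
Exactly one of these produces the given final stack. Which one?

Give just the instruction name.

Answer: dup

Derivation:
Stack before ???: [-15]
Stack after ???:  [-15, -15]
The instruction that transforms [-15] -> [-15, -15] is: dup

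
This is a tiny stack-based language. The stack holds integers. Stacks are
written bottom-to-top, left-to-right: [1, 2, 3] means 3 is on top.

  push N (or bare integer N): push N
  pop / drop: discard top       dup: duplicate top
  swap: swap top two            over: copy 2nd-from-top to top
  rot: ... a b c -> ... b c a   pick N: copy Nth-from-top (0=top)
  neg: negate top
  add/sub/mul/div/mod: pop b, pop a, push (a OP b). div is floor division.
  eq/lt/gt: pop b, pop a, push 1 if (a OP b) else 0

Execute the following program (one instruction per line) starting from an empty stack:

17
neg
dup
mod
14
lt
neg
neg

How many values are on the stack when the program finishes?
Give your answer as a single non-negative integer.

Answer: 1

Derivation:
After 'push 17': stack = [17] (depth 1)
After 'neg': stack = [-17] (depth 1)
After 'dup': stack = [-17, -17] (depth 2)
After 'mod': stack = [0] (depth 1)
After 'push 14': stack = [0, 14] (depth 2)
After 'lt': stack = [1] (depth 1)
After 'neg': stack = [-1] (depth 1)
After 'neg': stack = [1] (depth 1)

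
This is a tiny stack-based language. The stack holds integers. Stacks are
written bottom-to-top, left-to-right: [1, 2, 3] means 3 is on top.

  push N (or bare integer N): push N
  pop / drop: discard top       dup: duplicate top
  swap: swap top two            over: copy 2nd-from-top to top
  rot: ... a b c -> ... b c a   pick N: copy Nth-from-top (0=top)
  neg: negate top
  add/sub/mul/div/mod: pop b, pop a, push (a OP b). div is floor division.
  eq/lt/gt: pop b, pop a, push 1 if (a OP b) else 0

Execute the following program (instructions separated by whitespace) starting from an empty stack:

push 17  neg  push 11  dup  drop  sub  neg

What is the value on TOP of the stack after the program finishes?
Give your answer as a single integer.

After 'push 17': [17]
After 'neg': [-17]
After 'push 11': [-17, 11]
After 'dup': [-17, 11, 11]
After 'drop': [-17, 11]
After 'sub': [-28]
After 'neg': [28]

Answer: 28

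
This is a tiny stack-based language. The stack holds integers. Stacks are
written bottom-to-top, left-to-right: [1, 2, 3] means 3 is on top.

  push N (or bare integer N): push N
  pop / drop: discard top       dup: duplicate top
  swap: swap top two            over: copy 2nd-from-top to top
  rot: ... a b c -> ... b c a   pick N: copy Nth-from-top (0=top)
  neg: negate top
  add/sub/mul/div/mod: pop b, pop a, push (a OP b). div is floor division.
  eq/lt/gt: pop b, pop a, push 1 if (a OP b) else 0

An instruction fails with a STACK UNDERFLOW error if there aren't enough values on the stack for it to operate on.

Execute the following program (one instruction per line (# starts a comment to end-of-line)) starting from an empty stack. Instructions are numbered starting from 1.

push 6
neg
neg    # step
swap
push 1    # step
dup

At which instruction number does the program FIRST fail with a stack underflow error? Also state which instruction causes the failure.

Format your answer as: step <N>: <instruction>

Answer: step 4: swap

Derivation:
Step 1 ('push 6'): stack = [6], depth = 1
Step 2 ('neg'): stack = [-6], depth = 1
Step 3 ('neg'): stack = [6], depth = 1
Step 4 ('swap'): needs 2 value(s) but depth is 1 — STACK UNDERFLOW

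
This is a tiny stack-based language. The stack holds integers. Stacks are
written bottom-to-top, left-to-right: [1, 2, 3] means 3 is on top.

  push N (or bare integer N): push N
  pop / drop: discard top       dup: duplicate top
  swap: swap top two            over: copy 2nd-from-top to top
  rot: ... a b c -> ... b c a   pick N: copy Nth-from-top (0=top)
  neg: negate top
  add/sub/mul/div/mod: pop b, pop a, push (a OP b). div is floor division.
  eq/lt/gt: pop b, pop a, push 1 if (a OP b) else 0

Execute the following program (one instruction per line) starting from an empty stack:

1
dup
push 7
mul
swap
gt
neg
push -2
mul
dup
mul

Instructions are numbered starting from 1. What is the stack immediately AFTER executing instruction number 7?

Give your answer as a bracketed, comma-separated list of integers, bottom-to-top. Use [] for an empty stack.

Step 1 ('1'): [1]
Step 2 ('dup'): [1, 1]
Step 3 ('push 7'): [1, 1, 7]
Step 4 ('mul'): [1, 7]
Step 5 ('swap'): [7, 1]
Step 6 ('gt'): [1]
Step 7 ('neg'): [-1]

Answer: [-1]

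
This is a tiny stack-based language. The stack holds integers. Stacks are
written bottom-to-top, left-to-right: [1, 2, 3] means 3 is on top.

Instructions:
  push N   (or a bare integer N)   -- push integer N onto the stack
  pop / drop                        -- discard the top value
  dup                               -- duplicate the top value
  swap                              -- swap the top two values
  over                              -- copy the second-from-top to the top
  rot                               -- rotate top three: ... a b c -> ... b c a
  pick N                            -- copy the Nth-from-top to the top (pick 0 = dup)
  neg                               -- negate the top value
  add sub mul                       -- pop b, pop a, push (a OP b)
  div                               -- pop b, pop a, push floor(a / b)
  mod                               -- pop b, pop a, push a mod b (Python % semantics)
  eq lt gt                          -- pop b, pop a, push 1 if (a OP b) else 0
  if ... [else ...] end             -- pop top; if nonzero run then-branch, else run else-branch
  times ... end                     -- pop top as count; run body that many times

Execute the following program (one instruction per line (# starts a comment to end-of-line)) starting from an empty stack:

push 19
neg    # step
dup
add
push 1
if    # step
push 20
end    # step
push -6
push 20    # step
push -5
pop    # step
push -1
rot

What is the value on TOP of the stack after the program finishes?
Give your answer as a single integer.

After 'push 19': [19]
After 'neg': [-19]
After 'dup': [-19, -19]
After 'add': [-38]
After 'push 1': [-38, 1]
After 'if': [-38]
After 'push 20': [-38, 20]
After 'push -6': [-38, 20, -6]
After 'push 20': [-38, 20, -6, 20]
After 'push -5': [-38, 20, -6, 20, -5]
After 'pop': [-38, 20, -6, 20]
After 'push -1': [-38, 20, -6, 20, -1]
After 'rot': [-38, 20, 20, -1, -6]

Answer: -6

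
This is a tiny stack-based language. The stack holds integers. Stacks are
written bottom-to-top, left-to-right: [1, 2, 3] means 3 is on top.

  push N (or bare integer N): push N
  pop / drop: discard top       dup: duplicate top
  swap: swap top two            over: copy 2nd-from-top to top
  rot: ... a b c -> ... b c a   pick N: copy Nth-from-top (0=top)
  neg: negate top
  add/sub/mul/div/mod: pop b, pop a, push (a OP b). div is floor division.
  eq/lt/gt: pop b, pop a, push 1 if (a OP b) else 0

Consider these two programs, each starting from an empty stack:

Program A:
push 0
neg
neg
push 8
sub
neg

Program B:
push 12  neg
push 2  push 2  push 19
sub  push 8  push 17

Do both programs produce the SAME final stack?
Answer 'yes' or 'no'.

Answer: no

Derivation:
Program A trace:
  After 'push 0': [0]
  After 'neg': [0]
  After 'neg': [0]
  After 'push 8': [0, 8]
  After 'sub': [-8]
  After 'neg': [8]
Program A final stack: [8]

Program B trace:
  After 'push 12': [12]
  After 'neg': [-12]
  After 'push 2': [-12, 2]
  After 'push 2': [-12, 2, 2]
  After 'push 19': [-12, 2, 2, 19]
  After 'sub': [-12, 2, -17]
  After 'push 8': [-12, 2, -17, 8]
  After 'push 17': [-12, 2, -17, 8, 17]
Program B final stack: [-12, 2, -17, 8, 17]
Same: no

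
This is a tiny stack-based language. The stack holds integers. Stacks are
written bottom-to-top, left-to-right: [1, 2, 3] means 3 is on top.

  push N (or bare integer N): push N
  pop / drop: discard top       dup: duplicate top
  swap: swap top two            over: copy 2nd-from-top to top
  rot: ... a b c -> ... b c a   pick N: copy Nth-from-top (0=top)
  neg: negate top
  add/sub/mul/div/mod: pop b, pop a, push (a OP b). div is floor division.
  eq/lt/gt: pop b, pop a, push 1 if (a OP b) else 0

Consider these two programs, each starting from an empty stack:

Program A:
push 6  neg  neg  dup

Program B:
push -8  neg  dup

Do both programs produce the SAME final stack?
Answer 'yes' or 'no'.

Program A trace:
  After 'push 6': [6]
  After 'neg': [-6]
  After 'neg': [6]
  After 'dup': [6, 6]
Program A final stack: [6, 6]

Program B trace:
  After 'push -8': [-8]
  After 'neg': [8]
  After 'dup': [8, 8]
Program B final stack: [8, 8]
Same: no

Answer: no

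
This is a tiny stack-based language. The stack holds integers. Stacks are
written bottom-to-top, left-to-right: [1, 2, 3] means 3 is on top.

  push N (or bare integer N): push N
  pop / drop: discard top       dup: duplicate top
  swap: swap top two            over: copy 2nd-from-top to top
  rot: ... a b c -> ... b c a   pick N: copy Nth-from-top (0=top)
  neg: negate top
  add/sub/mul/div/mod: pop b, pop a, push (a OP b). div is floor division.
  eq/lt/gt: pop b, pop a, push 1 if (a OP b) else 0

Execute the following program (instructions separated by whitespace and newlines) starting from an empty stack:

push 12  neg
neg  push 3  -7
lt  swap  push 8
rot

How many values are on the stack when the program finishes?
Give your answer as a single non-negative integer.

After 'push 12': stack = [12] (depth 1)
After 'neg': stack = [-12] (depth 1)
After 'neg': stack = [12] (depth 1)
After 'push 3': stack = [12, 3] (depth 2)
After 'push -7': stack = [12, 3, -7] (depth 3)
After 'lt': stack = [12, 0] (depth 2)
After 'swap': stack = [0, 12] (depth 2)
After 'push 8': stack = [0, 12, 8] (depth 3)
After 'rot': stack = [12, 8, 0] (depth 3)

Answer: 3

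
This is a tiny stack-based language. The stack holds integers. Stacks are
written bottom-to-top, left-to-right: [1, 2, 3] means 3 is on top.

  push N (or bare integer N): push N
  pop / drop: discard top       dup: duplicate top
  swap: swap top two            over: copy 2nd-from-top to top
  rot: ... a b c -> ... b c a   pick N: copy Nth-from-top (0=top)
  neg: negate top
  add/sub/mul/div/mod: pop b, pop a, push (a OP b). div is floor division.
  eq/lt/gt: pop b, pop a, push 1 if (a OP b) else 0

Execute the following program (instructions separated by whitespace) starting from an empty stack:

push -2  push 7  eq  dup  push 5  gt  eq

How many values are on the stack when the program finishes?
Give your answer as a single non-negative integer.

After 'push -2': stack = [-2] (depth 1)
After 'push 7': stack = [-2, 7] (depth 2)
After 'eq': stack = [0] (depth 1)
After 'dup': stack = [0, 0] (depth 2)
After 'push 5': stack = [0, 0, 5] (depth 3)
After 'gt': stack = [0, 0] (depth 2)
After 'eq': stack = [1] (depth 1)

Answer: 1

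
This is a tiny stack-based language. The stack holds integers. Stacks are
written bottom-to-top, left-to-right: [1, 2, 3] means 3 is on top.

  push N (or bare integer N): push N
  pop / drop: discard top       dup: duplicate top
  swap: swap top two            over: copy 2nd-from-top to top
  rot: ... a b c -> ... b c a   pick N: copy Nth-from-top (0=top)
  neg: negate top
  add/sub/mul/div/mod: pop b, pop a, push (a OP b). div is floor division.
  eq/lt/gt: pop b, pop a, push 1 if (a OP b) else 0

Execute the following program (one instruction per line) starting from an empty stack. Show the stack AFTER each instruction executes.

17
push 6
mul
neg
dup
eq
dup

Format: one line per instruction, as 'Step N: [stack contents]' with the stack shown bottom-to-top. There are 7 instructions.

Step 1: [17]
Step 2: [17, 6]
Step 3: [102]
Step 4: [-102]
Step 5: [-102, -102]
Step 6: [1]
Step 7: [1, 1]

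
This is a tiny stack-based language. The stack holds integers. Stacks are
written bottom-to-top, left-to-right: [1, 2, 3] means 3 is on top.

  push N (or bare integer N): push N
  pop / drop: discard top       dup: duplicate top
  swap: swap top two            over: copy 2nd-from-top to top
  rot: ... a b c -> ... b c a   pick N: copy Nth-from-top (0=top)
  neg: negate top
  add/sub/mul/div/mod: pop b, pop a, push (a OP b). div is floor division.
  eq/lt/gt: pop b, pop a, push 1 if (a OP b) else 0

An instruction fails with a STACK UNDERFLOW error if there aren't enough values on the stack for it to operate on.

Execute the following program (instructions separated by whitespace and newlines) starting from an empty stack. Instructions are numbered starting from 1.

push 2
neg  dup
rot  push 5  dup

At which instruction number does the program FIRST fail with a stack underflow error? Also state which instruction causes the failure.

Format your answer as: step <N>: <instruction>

Answer: step 4: rot

Derivation:
Step 1 ('push 2'): stack = [2], depth = 1
Step 2 ('neg'): stack = [-2], depth = 1
Step 3 ('dup'): stack = [-2, -2], depth = 2
Step 4 ('rot'): needs 3 value(s) but depth is 2 — STACK UNDERFLOW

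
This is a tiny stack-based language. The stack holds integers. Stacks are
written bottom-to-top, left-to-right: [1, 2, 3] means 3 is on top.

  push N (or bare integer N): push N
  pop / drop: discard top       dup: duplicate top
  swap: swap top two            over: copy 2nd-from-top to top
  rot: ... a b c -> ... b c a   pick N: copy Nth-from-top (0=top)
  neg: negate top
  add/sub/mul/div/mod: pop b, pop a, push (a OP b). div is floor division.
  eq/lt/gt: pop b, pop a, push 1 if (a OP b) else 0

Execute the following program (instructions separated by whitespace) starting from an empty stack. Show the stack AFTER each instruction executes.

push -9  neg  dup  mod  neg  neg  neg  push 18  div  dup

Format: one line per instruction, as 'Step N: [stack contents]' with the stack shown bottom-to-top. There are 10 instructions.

Step 1: [-9]
Step 2: [9]
Step 3: [9, 9]
Step 4: [0]
Step 5: [0]
Step 6: [0]
Step 7: [0]
Step 8: [0, 18]
Step 9: [0]
Step 10: [0, 0]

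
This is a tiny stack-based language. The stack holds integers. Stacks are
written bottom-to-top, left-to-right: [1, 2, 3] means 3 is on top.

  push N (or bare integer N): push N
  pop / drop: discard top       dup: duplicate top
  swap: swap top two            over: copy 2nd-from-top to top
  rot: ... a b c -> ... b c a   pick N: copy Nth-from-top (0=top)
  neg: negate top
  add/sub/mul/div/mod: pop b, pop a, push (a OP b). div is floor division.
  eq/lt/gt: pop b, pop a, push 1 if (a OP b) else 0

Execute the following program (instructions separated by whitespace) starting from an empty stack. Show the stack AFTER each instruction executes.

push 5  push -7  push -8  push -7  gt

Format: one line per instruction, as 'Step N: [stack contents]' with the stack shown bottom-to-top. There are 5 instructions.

Step 1: [5]
Step 2: [5, -7]
Step 3: [5, -7, -8]
Step 4: [5, -7, -8, -7]
Step 5: [5, -7, 0]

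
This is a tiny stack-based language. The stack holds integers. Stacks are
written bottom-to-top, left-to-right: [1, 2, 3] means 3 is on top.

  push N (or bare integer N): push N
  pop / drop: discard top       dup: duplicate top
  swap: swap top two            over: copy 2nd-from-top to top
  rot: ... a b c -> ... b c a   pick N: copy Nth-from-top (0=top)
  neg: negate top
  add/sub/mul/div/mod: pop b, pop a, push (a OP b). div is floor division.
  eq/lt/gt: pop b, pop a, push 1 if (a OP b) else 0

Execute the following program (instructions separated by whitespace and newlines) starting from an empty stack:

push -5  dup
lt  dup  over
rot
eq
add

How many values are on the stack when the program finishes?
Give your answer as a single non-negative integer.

Answer: 1

Derivation:
After 'push -5': stack = [-5] (depth 1)
After 'dup': stack = [-5, -5] (depth 2)
After 'lt': stack = [0] (depth 1)
After 'dup': stack = [0, 0] (depth 2)
After 'over': stack = [0, 0, 0] (depth 3)
After 'rot': stack = [0, 0, 0] (depth 3)
After 'eq': stack = [0, 1] (depth 2)
After 'add': stack = [1] (depth 1)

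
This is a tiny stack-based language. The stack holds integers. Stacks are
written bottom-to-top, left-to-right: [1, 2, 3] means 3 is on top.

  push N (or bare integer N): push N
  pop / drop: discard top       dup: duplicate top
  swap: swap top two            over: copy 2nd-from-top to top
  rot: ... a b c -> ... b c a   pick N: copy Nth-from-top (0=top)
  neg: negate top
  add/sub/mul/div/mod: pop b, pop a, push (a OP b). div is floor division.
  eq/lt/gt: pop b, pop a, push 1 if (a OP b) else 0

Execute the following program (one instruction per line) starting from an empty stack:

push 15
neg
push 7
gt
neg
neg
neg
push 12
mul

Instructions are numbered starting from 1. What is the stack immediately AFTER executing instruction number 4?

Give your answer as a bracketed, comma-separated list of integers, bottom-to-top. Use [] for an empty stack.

Answer: [0]

Derivation:
Step 1 ('push 15'): [15]
Step 2 ('neg'): [-15]
Step 3 ('push 7'): [-15, 7]
Step 4 ('gt'): [0]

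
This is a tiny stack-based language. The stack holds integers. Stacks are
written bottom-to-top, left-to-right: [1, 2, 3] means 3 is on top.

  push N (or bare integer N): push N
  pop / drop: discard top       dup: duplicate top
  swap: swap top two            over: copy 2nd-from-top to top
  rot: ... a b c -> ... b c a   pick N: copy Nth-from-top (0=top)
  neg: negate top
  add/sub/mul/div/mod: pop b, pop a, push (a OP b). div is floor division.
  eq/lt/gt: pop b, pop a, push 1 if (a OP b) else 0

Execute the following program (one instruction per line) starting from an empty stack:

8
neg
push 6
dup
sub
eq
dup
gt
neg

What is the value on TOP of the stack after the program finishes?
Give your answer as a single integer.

After 'push 8': [8]
After 'neg': [-8]
After 'push 6': [-8, 6]
After 'dup': [-8, 6, 6]
After 'sub': [-8, 0]
After 'eq': [0]
After 'dup': [0, 0]
After 'gt': [0]
After 'neg': [0]

Answer: 0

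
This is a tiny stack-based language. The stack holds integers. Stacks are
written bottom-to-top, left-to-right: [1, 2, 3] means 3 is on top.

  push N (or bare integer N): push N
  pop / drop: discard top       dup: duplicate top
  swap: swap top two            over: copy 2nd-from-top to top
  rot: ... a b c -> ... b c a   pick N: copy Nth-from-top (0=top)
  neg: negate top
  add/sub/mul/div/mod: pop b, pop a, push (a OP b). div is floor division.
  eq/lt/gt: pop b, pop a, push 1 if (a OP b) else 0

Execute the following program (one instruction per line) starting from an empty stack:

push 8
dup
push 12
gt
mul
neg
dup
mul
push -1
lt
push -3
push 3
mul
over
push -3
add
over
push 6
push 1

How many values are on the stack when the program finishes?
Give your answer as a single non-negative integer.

After 'push 8': stack = [8] (depth 1)
After 'dup': stack = [8, 8] (depth 2)
After 'push 12': stack = [8, 8, 12] (depth 3)
After 'gt': stack = [8, 0] (depth 2)
After 'mul': stack = [0] (depth 1)
After 'neg': stack = [0] (depth 1)
After 'dup': stack = [0, 0] (depth 2)
After 'mul': stack = [0] (depth 1)
After 'push -1': stack = [0, -1] (depth 2)
After 'lt': stack = [0] (depth 1)
After 'push -3': stack = [0, -3] (depth 2)
After 'push 3': stack = [0, -3, 3] (depth 3)
After 'mul': stack = [0, -9] (depth 2)
After 'over': stack = [0, -9, 0] (depth 3)
After 'push -3': stack = [0, -9, 0, -3] (depth 4)
After 'add': stack = [0, -9, -3] (depth 3)
After 'over': stack = [0, -9, -3, -9] (depth 4)
After 'push 6': stack = [0, -9, -3, -9, 6] (depth 5)
After 'push 1': stack = [0, -9, -3, -9, 6, 1] (depth 6)

Answer: 6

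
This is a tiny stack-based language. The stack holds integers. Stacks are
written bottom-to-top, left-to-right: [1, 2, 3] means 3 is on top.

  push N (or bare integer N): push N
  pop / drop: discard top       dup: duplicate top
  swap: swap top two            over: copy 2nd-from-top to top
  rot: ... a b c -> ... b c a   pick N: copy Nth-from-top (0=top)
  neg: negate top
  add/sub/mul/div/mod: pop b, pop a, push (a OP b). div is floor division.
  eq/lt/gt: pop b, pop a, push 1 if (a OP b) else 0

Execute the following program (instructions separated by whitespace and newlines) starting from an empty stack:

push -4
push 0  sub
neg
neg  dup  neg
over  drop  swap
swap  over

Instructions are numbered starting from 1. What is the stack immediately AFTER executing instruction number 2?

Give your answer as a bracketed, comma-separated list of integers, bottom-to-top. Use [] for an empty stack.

Step 1 ('push -4'): [-4]
Step 2 ('push 0'): [-4, 0]

Answer: [-4, 0]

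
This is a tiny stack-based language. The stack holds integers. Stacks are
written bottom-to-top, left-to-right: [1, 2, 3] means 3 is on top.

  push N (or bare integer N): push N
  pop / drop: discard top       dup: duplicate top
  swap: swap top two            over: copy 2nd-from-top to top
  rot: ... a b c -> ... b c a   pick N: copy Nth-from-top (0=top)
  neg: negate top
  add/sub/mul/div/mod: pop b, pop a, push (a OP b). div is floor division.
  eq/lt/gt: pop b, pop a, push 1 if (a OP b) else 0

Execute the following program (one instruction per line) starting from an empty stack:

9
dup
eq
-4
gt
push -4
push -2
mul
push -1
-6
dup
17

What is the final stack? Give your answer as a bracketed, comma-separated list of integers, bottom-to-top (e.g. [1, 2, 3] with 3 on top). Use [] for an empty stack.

After 'push 9': [9]
After 'dup': [9, 9]
After 'eq': [1]
After 'push -4': [1, -4]
After 'gt': [1]
After 'push -4': [1, -4]
After 'push -2': [1, -4, -2]
After 'mul': [1, 8]
After 'push -1': [1, 8, -1]
After 'push -6': [1, 8, -1, -6]
After 'dup': [1, 8, -1, -6, -6]
After 'push 17': [1, 8, -1, -6, -6, 17]

Answer: [1, 8, -1, -6, -6, 17]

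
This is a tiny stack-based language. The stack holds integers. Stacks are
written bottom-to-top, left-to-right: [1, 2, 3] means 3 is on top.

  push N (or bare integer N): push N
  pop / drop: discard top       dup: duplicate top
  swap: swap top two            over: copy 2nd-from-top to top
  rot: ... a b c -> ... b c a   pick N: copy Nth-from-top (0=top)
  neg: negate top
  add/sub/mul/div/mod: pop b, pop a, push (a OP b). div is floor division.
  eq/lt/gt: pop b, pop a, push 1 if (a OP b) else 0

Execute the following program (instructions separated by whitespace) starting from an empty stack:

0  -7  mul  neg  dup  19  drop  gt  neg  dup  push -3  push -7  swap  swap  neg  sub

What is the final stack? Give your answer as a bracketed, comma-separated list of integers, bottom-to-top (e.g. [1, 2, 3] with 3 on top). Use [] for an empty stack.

Answer: [0, 0, -10]

Derivation:
After 'push 0': [0]
After 'push -7': [0, -7]
After 'mul': [0]
After 'neg': [0]
After 'dup': [0, 0]
After 'push 19': [0, 0, 19]
After 'drop': [0, 0]
After 'gt': [0]
After 'neg': [0]
After 'dup': [0, 0]
After 'push -3': [0, 0, -3]
After 'push -7': [0, 0, -3, -7]
After 'swap': [0, 0, -7, -3]
After 'swap': [0, 0, -3, -7]
After 'neg': [0, 0, -3, 7]
After 'sub': [0, 0, -10]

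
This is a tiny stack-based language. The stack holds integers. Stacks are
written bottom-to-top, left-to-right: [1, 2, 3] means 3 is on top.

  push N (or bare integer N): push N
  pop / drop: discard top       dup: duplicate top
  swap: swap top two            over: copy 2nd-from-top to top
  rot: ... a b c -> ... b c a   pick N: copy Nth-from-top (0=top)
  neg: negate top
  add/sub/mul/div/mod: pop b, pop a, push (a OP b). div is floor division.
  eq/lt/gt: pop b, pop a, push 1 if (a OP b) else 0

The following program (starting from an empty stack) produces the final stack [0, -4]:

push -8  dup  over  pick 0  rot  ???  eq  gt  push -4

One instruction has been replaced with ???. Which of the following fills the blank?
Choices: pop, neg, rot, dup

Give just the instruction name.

Answer: pop

Derivation:
Stack before ???: [-8, -8, -8, -8]
Stack after ???:  [-8, -8, -8]
Checking each choice:
  pop: MATCH
  neg: produces [-8, 0, -4]
  rot: produces [-8, 0, -4]
  dup: produces [-8, -8, 0, -4]


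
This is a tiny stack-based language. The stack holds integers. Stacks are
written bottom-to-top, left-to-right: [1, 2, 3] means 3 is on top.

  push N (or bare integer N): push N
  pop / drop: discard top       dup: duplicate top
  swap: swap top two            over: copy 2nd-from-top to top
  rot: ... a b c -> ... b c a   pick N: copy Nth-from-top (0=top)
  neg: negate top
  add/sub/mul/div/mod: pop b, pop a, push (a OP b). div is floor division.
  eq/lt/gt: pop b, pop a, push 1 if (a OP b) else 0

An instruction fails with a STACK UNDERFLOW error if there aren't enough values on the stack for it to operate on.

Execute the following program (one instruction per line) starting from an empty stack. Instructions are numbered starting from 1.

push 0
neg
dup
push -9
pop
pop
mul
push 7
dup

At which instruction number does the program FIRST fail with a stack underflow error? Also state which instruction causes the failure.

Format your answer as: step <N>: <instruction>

Step 1 ('push 0'): stack = [0], depth = 1
Step 2 ('neg'): stack = [0], depth = 1
Step 3 ('dup'): stack = [0, 0], depth = 2
Step 4 ('push -9'): stack = [0, 0, -9], depth = 3
Step 5 ('pop'): stack = [0, 0], depth = 2
Step 6 ('pop'): stack = [0], depth = 1
Step 7 ('mul'): needs 2 value(s) but depth is 1 — STACK UNDERFLOW

Answer: step 7: mul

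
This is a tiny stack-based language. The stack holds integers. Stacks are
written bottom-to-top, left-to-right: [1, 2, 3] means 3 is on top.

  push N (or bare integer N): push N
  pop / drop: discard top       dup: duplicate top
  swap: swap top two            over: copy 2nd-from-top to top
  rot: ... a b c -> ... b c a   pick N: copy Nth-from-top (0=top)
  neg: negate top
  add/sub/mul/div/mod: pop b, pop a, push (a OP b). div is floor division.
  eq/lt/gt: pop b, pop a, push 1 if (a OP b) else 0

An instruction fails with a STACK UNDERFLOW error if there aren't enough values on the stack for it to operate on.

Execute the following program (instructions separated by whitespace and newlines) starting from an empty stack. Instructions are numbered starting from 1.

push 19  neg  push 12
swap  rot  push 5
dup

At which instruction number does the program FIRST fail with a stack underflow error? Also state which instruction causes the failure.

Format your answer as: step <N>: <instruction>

Answer: step 5: rot

Derivation:
Step 1 ('push 19'): stack = [19], depth = 1
Step 2 ('neg'): stack = [-19], depth = 1
Step 3 ('push 12'): stack = [-19, 12], depth = 2
Step 4 ('swap'): stack = [12, -19], depth = 2
Step 5 ('rot'): needs 3 value(s) but depth is 2 — STACK UNDERFLOW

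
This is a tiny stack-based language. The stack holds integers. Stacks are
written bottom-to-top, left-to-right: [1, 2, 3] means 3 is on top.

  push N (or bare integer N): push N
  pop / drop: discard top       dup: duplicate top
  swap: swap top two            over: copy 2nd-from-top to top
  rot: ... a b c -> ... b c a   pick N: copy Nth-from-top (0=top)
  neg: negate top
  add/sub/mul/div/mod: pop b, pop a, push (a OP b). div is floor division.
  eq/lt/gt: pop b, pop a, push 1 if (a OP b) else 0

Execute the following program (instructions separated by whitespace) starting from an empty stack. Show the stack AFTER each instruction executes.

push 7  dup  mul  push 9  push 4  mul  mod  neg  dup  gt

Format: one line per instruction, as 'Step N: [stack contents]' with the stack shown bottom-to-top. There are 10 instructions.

Step 1: [7]
Step 2: [7, 7]
Step 3: [49]
Step 4: [49, 9]
Step 5: [49, 9, 4]
Step 6: [49, 36]
Step 7: [13]
Step 8: [-13]
Step 9: [-13, -13]
Step 10: [0]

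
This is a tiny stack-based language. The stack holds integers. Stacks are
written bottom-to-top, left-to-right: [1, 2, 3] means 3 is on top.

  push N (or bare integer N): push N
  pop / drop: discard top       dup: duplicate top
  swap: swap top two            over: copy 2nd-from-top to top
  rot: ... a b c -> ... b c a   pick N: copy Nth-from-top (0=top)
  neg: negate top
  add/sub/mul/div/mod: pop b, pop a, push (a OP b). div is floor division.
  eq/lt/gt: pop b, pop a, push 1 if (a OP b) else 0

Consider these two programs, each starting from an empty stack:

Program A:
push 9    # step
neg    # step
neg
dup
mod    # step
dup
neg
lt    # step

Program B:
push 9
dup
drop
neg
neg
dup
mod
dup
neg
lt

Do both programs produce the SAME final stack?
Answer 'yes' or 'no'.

Program A trace:
  After 'push 9': [9]
  After 'neg': [-9]
  After 'neg': [9]
  After 'dup': [9, 9]
  After 'mod': [0]
  After 'dup': [0, 0]
  After 'neg': [0, 0]
  After 'lt': [0]
Program A final stack: [0]

Program B trace:
  After 'push 9': [9]
  After 'dup': [9, 9]
  After 'drop': [9]
  After 'neg': [-9]
  After 'neg': [9]
  After 'dup': [9, 9]
  After 'mod': [0]
  After 'dup': [0, 0]
  After 'neg': [0, 0]
  After 'lt': [0]
Program B final stack: [0]
Same: yes

Answer: yes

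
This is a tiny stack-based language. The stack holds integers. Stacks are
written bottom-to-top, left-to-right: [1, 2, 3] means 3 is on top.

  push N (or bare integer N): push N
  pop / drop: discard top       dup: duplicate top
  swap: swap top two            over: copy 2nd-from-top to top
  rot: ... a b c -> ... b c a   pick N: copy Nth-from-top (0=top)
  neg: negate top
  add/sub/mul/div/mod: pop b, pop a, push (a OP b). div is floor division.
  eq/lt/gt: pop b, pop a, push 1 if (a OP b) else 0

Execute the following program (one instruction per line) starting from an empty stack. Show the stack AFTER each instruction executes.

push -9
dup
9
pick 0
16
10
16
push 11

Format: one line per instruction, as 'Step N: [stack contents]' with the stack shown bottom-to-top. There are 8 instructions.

Step 1: [-9]
Step 2: [-9, -9]
Step 3: [-9, -9, 9]
Step 4: [-9, -9, 9, 9]
Step 5: [-9, -9, 9, 9, 16]
Step 6: [-9, -9, 9, 9, 16, 10]
Step 7: [-9, -9, 9, 9, 16, 10, 16]
Step 8: [-9, -9, 9, 9, 16, 10, 16, 11]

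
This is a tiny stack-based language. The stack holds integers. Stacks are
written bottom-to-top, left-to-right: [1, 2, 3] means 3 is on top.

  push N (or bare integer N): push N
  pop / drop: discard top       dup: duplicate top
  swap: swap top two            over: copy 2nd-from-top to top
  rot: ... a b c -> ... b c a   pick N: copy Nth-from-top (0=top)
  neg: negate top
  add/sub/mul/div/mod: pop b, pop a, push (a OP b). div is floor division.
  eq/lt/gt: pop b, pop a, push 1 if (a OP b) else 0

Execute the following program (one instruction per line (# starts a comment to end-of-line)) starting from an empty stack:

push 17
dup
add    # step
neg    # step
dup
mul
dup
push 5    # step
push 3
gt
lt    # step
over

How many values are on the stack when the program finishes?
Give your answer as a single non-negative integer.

Answer: 3

Derivation:
After 'push 17': stack = [17] (depth 1)
After 'dup': stack = [17, 17] (depth 2)
After 'add': stack = [34] (depth 1)
After 'neg': stack = [-34] (depth 1)
After 'dup': stack = [-34, -34] (depth 2)
After 'mul': stack = [1156] (depth 1)
After 'dup': stack = [1156, 1156] (depth 2)
After 'push 5': stack = [1156, 1156, 5] (depth 3)
After 'push 3': stack = [1156, 1156, 5, 3] (depth 4)
After 'gt': stack = [1156, 1156, 1] (depth 3)
After 'lt': stack = [1156, 0] (depth 2)
After 'over': stack = [1156, 0, 1156] (depth 3)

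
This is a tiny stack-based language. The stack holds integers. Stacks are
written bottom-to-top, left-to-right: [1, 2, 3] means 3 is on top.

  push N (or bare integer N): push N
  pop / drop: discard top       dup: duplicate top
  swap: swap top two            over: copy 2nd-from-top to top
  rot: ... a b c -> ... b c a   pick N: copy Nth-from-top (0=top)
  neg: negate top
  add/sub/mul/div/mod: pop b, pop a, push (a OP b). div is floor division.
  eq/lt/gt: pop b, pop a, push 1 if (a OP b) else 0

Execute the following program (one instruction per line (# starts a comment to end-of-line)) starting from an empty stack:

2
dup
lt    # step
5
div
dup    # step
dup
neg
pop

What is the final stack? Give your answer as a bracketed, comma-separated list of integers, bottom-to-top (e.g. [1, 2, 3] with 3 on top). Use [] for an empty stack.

Answer: [0, 0]

Derivation:
After 'push 2': [2]
After 'dup': [2, 2]
After 'lt': [0]
After 'push 5': [0, 5]
After 'div': [0]
After 'dup': [0, 0]
After 'dup': [0, 0, 0]
After 'neg': [0, 0, 0]
After 'pop': [0, 0]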